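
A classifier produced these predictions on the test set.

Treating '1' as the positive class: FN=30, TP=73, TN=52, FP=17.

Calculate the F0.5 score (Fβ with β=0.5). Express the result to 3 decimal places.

0.788

Fβ = (1+β²)·TP / ((1+β²)·TP + β²·FN + FP), with β²=1/4
= 1.25·73 / (1.25·73 + 0.25·30 + 17) = 0.788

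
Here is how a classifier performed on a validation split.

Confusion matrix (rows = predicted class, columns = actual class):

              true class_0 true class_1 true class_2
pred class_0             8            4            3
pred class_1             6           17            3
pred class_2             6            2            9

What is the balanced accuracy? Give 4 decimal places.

0.5797

Balanced accuracy = mean of per-class recall.
  class_0: recall = 8/20 = 0.40000
  class_1: recall = 17/23 = 0.73913
  class_2: recall = 9/15 = 0.60000
Mean = (0.40000 + 0.73913 + 0.60000) / 3 = 0.5797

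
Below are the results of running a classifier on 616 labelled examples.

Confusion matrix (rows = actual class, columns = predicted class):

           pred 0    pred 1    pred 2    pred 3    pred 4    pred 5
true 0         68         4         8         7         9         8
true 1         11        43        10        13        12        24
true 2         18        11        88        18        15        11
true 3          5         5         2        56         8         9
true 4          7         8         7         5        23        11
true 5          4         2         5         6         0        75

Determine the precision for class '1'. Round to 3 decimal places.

0.589

Take TP from the diagonal, FP from the rest of the '1' prediction marginal, FN from the rest of the '1' actual marginal.
precision = TP/(TP+FP).
1: TP=43, FP=4+11+5+8+2=30 → 43/73 = 0.5890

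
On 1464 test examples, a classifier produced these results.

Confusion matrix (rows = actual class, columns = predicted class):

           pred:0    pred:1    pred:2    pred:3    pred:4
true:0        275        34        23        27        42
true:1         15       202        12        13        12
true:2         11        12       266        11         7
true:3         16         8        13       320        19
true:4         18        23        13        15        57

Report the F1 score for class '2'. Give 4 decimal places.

0.8391

F1 score = 2·TP/(2·TP+FP+FN).
2: TP=266, FP=23+12+13+13=61, FN=11+12+11+7=41 → 532/634 = 0.83912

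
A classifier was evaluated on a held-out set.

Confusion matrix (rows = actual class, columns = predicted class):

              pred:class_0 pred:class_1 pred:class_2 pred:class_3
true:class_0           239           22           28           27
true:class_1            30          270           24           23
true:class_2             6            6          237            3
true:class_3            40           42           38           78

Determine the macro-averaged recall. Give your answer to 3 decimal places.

Per-class recall (TP/(TP+FN)):
  class_0: TP=239, FN=22+28+27=77 → 239/316 = 0.7563
  class_1: TP=270, FN=30+24+23=77 → 270/347 = 0.7781
  class_2: TP=237, FN=6+6+3=15 → 237/252 = 0.9405
  class_3: TP=78, FN=40+42+38=120 → 78/198 = 0.3939
Macro-recall = mean = (0.7563 + 0.7781 + 0.9405 + 0.3939) / 4 = 0.717

0.717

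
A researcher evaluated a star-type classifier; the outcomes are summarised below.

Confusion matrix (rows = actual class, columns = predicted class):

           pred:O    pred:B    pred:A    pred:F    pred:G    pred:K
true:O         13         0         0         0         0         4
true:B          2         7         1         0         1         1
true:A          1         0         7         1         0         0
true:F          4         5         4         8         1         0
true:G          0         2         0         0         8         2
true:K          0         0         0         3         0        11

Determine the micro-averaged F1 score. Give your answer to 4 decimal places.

Micro-averaging pools counts across classes: ΣTP=54, ΣFP=32, ΣFN=32.
Micro-F1 score = 2·TP/(2·TP+FP+FN) on pooled counts = 0.6279 (equals overall accuracy in single-label multiclass).

0.6279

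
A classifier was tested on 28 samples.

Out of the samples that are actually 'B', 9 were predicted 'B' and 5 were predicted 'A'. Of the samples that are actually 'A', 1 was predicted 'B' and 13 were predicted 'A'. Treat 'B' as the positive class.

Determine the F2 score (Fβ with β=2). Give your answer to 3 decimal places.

0.682

Fβ = (1+β²)·TP / ((1+β²)·TP + β²·FN + FP), with β²=4
= 5·9 / (5·9 + 4·5 + 1) = 0.682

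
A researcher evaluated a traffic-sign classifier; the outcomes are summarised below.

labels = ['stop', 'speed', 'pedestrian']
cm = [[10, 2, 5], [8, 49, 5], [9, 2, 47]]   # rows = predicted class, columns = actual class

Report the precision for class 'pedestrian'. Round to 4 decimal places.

0.8103

precision = TP/(TP+FP).
pedestrian: TP=47, FP=9+2=11 → 47/58 = 0.81034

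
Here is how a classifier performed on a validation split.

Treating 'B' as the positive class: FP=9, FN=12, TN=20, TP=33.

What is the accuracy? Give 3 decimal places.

Accuracy = (TP+TN)/N = (33+20)/74 = 0.716

0.716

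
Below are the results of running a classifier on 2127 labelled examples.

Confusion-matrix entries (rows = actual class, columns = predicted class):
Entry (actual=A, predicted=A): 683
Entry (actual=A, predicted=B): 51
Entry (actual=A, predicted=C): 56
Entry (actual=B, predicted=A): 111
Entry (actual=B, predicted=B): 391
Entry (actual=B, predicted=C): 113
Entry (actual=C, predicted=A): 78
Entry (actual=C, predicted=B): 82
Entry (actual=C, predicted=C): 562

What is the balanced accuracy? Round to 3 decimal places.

Balanced accuracy = mean of per-class recall.
  A: recall = 683/790 = 0.8646
  B: recall = 391/615 = 0.6358
  C: recall = 562/722 = 0.7784
Mean = (0.8646 + 0.6358 + 0.7784) / 3 = 0.760

0.760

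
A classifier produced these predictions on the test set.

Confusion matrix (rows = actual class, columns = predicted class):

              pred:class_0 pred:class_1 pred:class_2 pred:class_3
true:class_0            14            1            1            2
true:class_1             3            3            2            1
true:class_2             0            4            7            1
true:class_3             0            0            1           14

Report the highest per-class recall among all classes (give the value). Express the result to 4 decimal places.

Per-class recall (TP/(TP+FN)):
  class_0: TP=14, FN=1+1+2=4 → 14/18 = 0.77778
  class_1: TP=3, FN=3+2+1=6 → 3/9 = 0.33333
  class_2: TP=7, FN=0+4+1=5 → 7/12 = 0.58333
  class_3: TP=14, FN=0+0+1=1 → 14/15 = 0.93333
Highest is class 'class_3' with recall = 0.9333.

0.9333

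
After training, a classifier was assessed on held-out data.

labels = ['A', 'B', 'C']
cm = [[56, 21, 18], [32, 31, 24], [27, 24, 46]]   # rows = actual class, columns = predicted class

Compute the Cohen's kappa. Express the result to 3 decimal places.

0.213

Observed agreement pₒ = trace/N = 133/279 = 0.4767
Expected agreement pₑ = Σ (rowᵢ·colᵢ)/N² = (95·115 + 87·76 + 97·88)/279² = 0.3350
κ = (pₒ − pₑ)/(1 − pₑ) = (0.4767 − 0.3350)/(1 − 0.3350) = 0.213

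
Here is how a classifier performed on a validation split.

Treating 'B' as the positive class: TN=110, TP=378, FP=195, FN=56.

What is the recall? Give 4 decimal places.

0.8710

Recall = TP/(TP+FN) = 378/(378+56) = 378/434 = 0.8710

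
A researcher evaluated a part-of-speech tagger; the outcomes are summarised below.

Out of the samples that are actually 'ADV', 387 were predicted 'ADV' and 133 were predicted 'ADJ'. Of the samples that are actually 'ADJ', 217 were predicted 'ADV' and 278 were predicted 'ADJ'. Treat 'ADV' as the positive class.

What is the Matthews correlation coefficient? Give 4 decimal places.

0.3114

MCC = (TP·TN − FP·FN) / √((TP+FP)(TP+FN)(TN+FP)(TN+FN))
Numerator = 387·278 − 217·133 = 78725
Denominator = √(604·520·495·411) = √63898005600 = 252780.5483
MCC = 78725 / 252780.5483 = 0.3114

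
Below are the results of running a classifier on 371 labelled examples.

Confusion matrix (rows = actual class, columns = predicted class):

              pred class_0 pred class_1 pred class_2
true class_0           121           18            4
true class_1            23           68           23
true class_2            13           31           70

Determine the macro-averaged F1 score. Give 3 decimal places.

Per-class F1 score (2·TP/(2·TP+FP+FN)):
  class_0: TP=121, FP=23+13=36, FN=18+4=22 → 242/300 = 0.8067
  class_1: TP=68, FP=18+31=49, FN=23+23=46 → 136/231 = 0.5887
  class_2: TP=70, FP=4+23=27, FN=13+31=44 → 140/211 = 0.6635
Macro-F1 score = mean = (0.8067 + 0.5887 + 0.6635) / 3 = 0.686

0.686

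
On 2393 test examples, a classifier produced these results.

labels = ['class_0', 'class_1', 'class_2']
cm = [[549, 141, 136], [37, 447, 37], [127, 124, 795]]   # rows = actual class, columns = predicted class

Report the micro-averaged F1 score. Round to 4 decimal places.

Micro-averaging pools counts across classes: ΣTP=1791, ΣFP=602, ΣFN=602.
Micro-F1 score = 2·TP/(2·TP+FP+FN) on pooled counts = 0.7484 (equals overall accuracy in single-label multiclass).

0.7484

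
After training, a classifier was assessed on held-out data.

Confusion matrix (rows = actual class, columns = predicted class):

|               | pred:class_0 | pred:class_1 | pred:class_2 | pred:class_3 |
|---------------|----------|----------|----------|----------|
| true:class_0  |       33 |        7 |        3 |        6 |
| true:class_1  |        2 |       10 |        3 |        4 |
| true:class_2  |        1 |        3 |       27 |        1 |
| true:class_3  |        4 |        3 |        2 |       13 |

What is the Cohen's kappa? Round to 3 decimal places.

0.561

Observed agreement pₒ = trace/N = 83/122 = 0.6803
Expected agreement pₑ = Σ (rowᵢ·colᵢ)/N² = (49·40 + 19·23 + 32·35 + 22·24)/122² = 0.2718
κ = (pₒ − pₑ)/(1 − pₑ) = (0.6803 − 0.2718)/(1 − 0.2718) = 0.561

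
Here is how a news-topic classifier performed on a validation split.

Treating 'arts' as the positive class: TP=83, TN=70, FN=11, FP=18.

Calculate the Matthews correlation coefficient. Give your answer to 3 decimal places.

0.682

MCC = (TP·TN − FP·FN) / √((TP+FP)(TP+FN)(TN+FP)(TN+FN))
Numerator = 83·70 − 18·11 = 5612
Denominator = √(101·94·88·81) = √67673232 = 8226.3742
MCC = 5612 / 8226.3742 = 0.682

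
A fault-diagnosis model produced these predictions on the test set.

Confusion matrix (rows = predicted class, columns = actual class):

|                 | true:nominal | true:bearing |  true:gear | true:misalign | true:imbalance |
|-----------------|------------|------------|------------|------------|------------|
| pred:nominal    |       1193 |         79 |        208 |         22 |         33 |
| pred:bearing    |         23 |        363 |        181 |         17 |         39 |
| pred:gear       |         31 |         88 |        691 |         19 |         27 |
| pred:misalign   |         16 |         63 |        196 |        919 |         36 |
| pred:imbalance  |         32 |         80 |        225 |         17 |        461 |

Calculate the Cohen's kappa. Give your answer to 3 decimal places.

0.641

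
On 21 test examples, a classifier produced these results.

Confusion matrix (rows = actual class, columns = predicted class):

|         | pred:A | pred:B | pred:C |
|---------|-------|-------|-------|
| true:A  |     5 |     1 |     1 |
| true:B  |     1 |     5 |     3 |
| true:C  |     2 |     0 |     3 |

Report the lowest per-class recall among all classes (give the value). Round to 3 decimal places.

0.556

Per-class recall (TP/(TP+FN)):
  A: TP=5, FN=1+1=2 → 5/7 = 0.7143
  B: TP=5, FN=1+3=4 → 5/9 = 0.5556
  C: TP=3, FN=2+0=2 → 3/5 = 0.6000
Lowest is class 'B' with recall = 0.556.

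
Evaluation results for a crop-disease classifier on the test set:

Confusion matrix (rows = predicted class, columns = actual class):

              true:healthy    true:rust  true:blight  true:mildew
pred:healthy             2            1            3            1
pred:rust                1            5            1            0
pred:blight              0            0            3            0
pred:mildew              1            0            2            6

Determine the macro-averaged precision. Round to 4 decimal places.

0.6667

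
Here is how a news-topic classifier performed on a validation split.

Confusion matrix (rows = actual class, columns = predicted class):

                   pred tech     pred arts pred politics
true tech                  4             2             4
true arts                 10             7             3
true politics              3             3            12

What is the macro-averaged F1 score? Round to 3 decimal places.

Per-class F1 score (2·TP/(2·TP+FP+FN)):
  tech: TP=4, FP=10+3=13, FN=2+4=6 → 8/27 = 0.2963
  arts: TP=7, FP=2+3=5, FN=10+3=13 → 14/32 = 0.4375
  politics: TP=12, FP=4+3=7, FN=3+3=6 → 24/37 = 0.6486
Macro-F1 score = mean = (0.2963 + 0.4375 + 0.6486) / 3 = 0.461

0.461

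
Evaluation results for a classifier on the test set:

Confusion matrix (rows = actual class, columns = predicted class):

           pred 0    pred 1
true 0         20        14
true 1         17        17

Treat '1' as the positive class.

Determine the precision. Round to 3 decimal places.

Precision = TP/(TP+FP) = 17/(17+14) = 17/31 = 0.548

0.548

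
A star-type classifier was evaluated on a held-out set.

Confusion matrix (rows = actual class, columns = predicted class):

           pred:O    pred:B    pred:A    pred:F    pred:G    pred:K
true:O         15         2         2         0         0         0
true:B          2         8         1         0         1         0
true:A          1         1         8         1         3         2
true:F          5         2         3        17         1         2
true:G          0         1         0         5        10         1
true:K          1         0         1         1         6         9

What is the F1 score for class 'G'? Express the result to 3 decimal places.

F1 score = 2·TP/(2·TP+FP+FN).
G: TP=10, FP=0+1+3+1+6=11, FN=0+1+0+5+1=7 → 20/38 = 0.5263

0.526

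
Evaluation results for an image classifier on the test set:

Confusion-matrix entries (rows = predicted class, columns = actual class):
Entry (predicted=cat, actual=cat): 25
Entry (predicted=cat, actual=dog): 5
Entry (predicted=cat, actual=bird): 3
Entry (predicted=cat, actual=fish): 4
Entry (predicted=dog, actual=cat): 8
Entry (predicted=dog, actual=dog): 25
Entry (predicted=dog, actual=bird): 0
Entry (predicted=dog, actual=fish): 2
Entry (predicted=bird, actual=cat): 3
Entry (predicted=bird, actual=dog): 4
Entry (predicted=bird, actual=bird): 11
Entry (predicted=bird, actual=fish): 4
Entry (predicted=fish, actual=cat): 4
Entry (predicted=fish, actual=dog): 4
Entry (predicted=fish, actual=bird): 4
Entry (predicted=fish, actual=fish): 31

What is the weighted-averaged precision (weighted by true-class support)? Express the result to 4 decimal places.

0.6768

Per-class precision (TP/(TP+FP)):
  cat: TP=25, FP=5+3+4=12 → 25/37 = 0.67568
  dog: TP=25, FP=8+0+2=10 → 25/35 = 0.71429
  bird: TP=11, FP=3+4+4=11 → 11/22 = 0.50000
  fish: TP=31, FP=4+4+4=12 → 31/43 = 0.72093
Weighted-precision = Σ (supportᵢ/N)·precisionᵢ with N=137: (40/137)·0.67568 + (38/137)·0.71429 + (18/137)·0.50000 + (41/137)·0.72093 = 0.6768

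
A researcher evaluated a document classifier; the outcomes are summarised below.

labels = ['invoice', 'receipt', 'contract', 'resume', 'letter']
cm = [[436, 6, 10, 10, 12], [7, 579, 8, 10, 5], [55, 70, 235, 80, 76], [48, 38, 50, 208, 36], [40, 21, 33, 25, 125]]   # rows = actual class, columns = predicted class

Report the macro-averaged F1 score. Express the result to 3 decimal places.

0.667

Per-class F1 score (2·TP/(2·TP+FP+FN)):
  invoice: TP=436, FP=7+55+48+40=150, FN=6+10+10+12=38 → 872/1060 = 0.8226
  receipt: TP=579, FP=6+70+38+21=135, FN=7+8+10+5=30 → 1158/1323 = 0.8753
  contract: TP=235, FP=10+8+50+33=101, FN=55+70+80+76=281 → 470/852 = 0.5516
  resume: TP=208, FP=10+10+80+25=125, FN=48+38+50+36=172 → 416/713 = 0.5835
  letter: TP=125, FP=12+5+76+36=129, FN=40+21+33+25=119 → 250/498 = 0.5020
Macro-F1 score = mean = (0.8226 + 0.8753 + 0.5516 + 0.5835 + 0.5020) / 5 = 0.667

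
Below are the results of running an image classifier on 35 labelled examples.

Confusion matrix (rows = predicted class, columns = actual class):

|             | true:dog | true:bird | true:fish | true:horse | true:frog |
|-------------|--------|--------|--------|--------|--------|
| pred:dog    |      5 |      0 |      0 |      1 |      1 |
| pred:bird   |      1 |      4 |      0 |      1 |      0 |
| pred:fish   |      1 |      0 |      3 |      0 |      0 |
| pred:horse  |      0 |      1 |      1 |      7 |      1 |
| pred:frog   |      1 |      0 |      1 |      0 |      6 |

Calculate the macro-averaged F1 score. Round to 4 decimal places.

0.7095

Per-class F1 score (2·TP/(2·TP+FP+FN)):
  dog: TP=5, FP=0+0+1+1=2, FN=1+1+0+1=3 → 10/15 = 0.66667
  bird: TP=4, FP=1+0+1+0=2, FN=0+0+1+0=1 → 8/11 = 0.72727
  fish: TP=3, FP=1+0+0+0=1, FN=0+0+1+1=2 → 6/9 = 0.66667
  horse: TP=7, FP=0+1+1+1=3, FN=1+1+0+0=2 → 14/19 = 0.73684
  frog: TP=6, FP=1+0+1+0=2, FN=1+0+0+1=2 → 12/16 = 0.75000
Macro-F1 score = mean = (0.66667 + 0.72727 + 0.66667 + 0.73684 + 0.75000) / 5 = 0.7095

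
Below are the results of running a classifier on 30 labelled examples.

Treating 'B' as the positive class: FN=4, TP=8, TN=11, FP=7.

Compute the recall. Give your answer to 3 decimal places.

0.667

Recall = TP/(TP+FN) = 8/(8+4) = 8/12 = 0.667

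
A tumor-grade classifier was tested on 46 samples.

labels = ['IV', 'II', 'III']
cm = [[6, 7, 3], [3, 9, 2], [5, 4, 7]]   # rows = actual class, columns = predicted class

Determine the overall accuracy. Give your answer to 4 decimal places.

Accuracy = trace / total = (6+9+7=22) / 46 = 22/46 = 0.4783

0.4783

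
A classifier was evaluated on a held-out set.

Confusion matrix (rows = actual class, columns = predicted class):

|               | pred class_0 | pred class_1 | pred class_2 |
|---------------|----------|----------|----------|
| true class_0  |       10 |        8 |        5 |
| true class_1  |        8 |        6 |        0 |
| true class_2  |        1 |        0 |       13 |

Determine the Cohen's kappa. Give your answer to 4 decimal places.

0.3462

Observed agreement pₒ = trace/N = 29/51 = 0.56863
Expected agreement pₑ = Σ (rowᵢ·colᵢ)/N² = (23·19 + 14·14 + 14·18)/51² = 0.34025
κ = (pₒ − pₑ)/(1 − pₑ) = (0.56863 − 0.34025)/(1 − 0.34025) = 0.3462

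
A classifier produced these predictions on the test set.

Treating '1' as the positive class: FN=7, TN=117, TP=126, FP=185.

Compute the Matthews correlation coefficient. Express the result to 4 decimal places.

MCC = (TP·TN − FP·FN) / √((TP+FP)(TP+FN)(TN+FP)(TN+FN))
Numerator = 126·117 − 185·7 = 13447
Denominator = √(311·133·302·124) = √1548961624 = 39356.8498
MCC = 13447 / 39356.8498 = 0.3417

0.3417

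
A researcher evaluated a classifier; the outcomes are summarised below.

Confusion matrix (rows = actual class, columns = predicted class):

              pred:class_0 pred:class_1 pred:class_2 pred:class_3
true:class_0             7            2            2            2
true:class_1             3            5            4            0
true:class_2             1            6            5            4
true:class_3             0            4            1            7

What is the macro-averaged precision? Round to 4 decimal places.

0.4714

Per-class precision (TP/(TP+FP)):
  class_0: TP=7, FP=3+1+0=4 → 7/11 = 0.63636
  class_1: TP=5, FP=2+6+4=12 → 5/17 = 0.29412
  class_2: TP=5, FP=2+4+1=7 → 5/12 = 0.41667
  class_3: TP=7, FP=2+0+4=6 → 7/13 = 0.53846
Macro-precision = mean = (0.63636 + 0.29412 + 0.41667 + 0.53846) / 4 = 0.4714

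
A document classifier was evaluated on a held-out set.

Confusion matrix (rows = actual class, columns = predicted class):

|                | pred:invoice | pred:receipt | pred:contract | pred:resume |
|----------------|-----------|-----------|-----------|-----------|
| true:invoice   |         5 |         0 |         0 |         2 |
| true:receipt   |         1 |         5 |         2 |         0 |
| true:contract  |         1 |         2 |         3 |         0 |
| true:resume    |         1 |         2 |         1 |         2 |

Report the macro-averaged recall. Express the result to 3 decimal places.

0.543

Per-class recall (TP/(TP+FN)):
  invoice: TP=5, FN=0+0+2=2 → 5/7 = 0.7143
  receipt: TP=5, FN=1+2+0=3 → 5/8 = 0.6250
  contract: TP=3, FN=1+2+0=3 → 3/6 = 0.5000
  resume: TP=2, FN=1+2+1=4 → 2/6 = 0.3333
Macro-recall = mean = (0.7143 + 0.6250 + 0.5000 + 0.3333) / 4 = 0.543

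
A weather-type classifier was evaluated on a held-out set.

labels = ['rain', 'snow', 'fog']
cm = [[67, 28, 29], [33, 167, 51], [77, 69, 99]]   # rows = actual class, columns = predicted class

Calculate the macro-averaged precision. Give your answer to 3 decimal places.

0.521

Per-class precision (TP/(TP+FP)):
  rain: TP=67, FP=33+77=110 → 67/177 = 0.3785
  snow: TP=167, FP=28+69=97 → 167/264 = 0.6326
  fog: TP=99, FP=29+51=80 → 99/179 = 0.5531
Macro-precision = mean = (0.3785 + 0.6326 + 0.5531) / 3 = 0.521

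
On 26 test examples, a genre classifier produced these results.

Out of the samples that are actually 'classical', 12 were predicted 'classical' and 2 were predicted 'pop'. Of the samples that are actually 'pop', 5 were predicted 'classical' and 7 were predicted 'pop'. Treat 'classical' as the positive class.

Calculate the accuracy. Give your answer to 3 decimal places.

0.731

Accuracy = (TP+TN)/N = (12+7)/26 = 0.731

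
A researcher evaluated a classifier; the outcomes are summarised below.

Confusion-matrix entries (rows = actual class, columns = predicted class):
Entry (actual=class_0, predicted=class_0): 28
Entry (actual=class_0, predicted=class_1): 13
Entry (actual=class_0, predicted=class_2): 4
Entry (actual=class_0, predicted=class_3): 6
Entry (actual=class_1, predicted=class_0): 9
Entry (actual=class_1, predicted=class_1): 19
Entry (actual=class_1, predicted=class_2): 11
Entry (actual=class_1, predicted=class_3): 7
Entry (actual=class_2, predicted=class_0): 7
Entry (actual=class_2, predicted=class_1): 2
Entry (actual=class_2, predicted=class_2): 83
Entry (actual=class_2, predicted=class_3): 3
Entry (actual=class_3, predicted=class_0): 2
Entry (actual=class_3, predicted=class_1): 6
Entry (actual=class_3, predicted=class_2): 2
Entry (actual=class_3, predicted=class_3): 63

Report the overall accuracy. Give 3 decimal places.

Accuracy = trace / total = (28+19+83+63=193) / 265 = 193/265 = 0.728

0.728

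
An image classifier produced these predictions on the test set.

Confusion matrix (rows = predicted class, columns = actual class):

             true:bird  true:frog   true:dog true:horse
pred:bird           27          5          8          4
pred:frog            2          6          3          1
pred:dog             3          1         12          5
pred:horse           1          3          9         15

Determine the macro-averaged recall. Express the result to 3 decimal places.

Per-class recall (TP/(TP+FN)):
  bird: TP=27, FN=2+3+1=6 → 27/33 = 0.8182
  frog: TP=6, FN=5+1+3=9 → 6/15 = 0.4000
  dog: TP=12, FN=8+3+9=20 → 12/32 = 0.3750
  horse: TP=15, FN=4+1+5=10 → 15/25 = 0.6000
Macro-recall = mean = (0.8182 + 0.4000 + 0.3750 + 0.6000) / 4 = 0.548

0.548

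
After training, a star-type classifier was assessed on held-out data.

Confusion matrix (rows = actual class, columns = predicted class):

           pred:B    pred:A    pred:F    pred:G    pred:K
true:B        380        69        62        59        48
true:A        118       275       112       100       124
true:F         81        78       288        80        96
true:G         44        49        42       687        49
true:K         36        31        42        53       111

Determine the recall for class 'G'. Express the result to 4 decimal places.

recall = TP/(TP+FN).
G: TP=687, FN=44+49+42+49=184 → 687/871 = 0.78875

0.7887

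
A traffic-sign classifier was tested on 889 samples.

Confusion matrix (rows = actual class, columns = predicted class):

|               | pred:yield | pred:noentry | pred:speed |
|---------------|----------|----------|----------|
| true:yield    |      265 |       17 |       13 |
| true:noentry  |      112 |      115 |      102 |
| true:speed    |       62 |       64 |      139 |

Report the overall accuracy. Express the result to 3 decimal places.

0.584

Accuracy = trace / total = (265+115+139=519) / 889 = 519/889 = 0.584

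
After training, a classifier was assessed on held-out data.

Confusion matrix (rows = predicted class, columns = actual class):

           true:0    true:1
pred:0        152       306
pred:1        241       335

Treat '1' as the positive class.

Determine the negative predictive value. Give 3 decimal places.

NPV = TN/(TN+FN) = 152/(152+306) = 0.332

0.332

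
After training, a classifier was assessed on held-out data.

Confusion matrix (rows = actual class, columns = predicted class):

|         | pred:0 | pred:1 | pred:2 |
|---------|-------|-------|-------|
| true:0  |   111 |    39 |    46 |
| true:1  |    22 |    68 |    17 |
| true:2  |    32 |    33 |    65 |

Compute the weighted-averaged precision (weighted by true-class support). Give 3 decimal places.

0.577

Per-class precision (TP/(TP+FP)):
  0: TP=111, FP=22+32=54 → 111/165 = 0.6727
  1: TP=68, FP=39+33=72 → 68/140 = 0.4857
  2: TP=65, FP=46+17=63 → 65/128 = 0.5078
Weighted-precision = Σ (supportᵢ/N)·precisionᵢ with N=433: (196/433)·0.6727 + (107/433)·0.4857 + (130/433)·0.5078 = 0.577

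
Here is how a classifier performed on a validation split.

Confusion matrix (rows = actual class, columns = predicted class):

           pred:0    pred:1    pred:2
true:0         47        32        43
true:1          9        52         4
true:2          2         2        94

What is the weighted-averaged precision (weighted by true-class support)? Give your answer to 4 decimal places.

Per-class precision (TP/(TP+FP)):
  0: TP=47, FP=9+2=11 → 47/58 = 0.81034
  1: TP=52, FP=32+2=34 → 52/86 = 0.60465
  2: TP=94, FP=43+4=47 → 94/141 = 0.66667
Weighted-precision = Σ (supportᵢ/N)·precisionᵢ with N=285: (122/285)·0.81034 + (65/285)·0.60465 + (98/285)·0.66667 = 0.7140

0.7140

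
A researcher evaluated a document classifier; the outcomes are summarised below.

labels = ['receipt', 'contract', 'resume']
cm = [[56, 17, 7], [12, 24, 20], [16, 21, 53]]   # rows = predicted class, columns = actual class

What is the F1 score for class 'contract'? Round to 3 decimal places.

0.407

One-vs-rest for 'contract': TP = diagonal; FP = other classes predicted 'contract'; FN = 'contract' predicted as other.
F1 score = 2·TP/(2·TP+FP+FN).
contract: TP=24, FP=12+20=32, FN=17+21=38 → 48/118 = 0.4068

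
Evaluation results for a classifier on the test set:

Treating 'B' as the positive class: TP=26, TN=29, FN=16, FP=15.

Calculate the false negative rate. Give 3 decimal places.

FNR = FN/(FN+TP) = 16/(16+26) = 0.381

0.381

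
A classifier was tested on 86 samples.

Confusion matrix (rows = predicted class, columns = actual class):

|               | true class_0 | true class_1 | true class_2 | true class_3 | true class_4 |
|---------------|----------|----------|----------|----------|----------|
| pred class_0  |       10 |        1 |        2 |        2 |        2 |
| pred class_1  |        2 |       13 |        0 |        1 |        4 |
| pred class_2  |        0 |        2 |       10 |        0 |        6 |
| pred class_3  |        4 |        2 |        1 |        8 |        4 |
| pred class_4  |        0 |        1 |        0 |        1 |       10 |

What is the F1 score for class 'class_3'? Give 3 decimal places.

0.516

Treat 'class_3' as positive and all other classes as negative.
F1 score = 2·TP/(2·TP+FP+FN).
class_3: TP=8, FP=4+2+1+4=11, FN=2+1+0+1=4 → 16/31 = 0.5161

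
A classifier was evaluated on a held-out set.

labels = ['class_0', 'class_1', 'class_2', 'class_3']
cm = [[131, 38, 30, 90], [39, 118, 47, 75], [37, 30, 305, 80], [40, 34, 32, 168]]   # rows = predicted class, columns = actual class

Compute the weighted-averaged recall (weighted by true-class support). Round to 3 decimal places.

0.558

Per-class recall (TP/(TP+FN)):
  class_0: TP=131, FN=39+37+40=116 → 131/247 = 0.5304
  class_1: TP=118, FN=38+30+34=102 → 118/220 = 0.5364
  class_2: TP=305, FN=30+47+32=109 → 305/414 = 0.7367
  class_3: TP=168, FN=90+75+80=245 → 168/413 = 0.4068
Weighted-recall = Σ (supportᵢ/N)·recallᵢ with N=1294: (247/1294)·0.5304 + (220/1294)·0.5364 + (414/1294)·0.7367 + (413/1294)·0.4068 = 0.558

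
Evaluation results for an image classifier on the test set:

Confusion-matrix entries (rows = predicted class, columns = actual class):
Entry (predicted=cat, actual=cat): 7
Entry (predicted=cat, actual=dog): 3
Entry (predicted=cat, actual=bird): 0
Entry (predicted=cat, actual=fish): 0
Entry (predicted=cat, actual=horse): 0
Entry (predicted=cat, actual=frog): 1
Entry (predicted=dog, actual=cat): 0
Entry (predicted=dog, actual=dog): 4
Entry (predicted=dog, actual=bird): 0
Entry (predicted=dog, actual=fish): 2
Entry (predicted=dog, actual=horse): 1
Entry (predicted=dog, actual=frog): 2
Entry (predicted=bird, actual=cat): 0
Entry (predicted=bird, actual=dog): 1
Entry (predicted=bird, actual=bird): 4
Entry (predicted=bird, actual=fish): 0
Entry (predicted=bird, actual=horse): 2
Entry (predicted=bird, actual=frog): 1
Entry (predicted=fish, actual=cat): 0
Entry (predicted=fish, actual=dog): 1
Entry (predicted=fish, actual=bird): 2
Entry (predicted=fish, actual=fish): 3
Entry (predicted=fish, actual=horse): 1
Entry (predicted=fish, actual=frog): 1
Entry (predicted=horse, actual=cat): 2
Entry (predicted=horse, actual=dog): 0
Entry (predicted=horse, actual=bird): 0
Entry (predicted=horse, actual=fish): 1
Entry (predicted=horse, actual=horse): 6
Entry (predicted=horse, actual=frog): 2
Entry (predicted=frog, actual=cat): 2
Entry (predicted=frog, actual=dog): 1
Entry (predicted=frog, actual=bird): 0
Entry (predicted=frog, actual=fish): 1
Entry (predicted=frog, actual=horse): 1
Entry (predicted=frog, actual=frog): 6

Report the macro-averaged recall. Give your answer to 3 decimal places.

0.523

Per-class recall (TP/(TP+FN)):
  cat: TP=7, FN=0+0+0+2+2=4 → 7/11 = 0.6364
  dog: TP=4, FN=3+1+1+0+1=6 → 4/10 = 0.4000
  bird: TP=4, FN=0+0+2+0+0=2 → 4/6 = 0.6667
  fish: TP=3, FN=0+2+0+1+1=4 → 3/7 = 0.4286
  horse: TP=6, FN=0+1+2+1+1=5 → 6/11 = 0.5455
  frog: TP=6, FN=1+2+1+1+2=7 → 6/13 = 0.4615
Macro-recall = mean = (0.6364 + 0.4000 + 0.6667 + 0.4286 + 0.5455 + 0.4615) / 6 = 0.523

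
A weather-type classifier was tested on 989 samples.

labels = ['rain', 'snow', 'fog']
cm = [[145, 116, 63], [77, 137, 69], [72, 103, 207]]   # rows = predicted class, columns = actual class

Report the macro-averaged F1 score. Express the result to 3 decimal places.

0.491

Per-class F1 score (2·TP/(2·TP+FP+FN)):
  rain: TP=145, FP=116+63=179, FN=77+72=149 → 290/618 = 0.4693
  snow: TP=137, FP=77+69=146, FN=116+103=219 → 274/639 = 0.4288
  fog: TP=207, FP=72+103=175, FN=63+69=132 → 414/721 = 0.5742
Macro-F1 score = mean = (0.4693 + 0.4288 + 0.5742) / 3 = 0.491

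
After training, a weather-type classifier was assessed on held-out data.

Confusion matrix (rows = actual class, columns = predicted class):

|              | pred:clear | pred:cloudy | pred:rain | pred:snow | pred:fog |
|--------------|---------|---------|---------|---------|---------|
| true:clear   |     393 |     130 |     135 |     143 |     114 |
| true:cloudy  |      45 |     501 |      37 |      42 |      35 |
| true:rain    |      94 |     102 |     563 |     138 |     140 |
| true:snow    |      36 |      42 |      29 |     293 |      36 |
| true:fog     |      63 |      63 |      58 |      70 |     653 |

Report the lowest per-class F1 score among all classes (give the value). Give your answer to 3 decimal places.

0.508

Per-class F1 score (2·TP/(2·TP+FP+FN)):
  clear: TP=393, FP=45+94+36+63=238, FN=130+135+143+114=522 → 786/1546 = 0.5084
  cloudy: TP=501, FP=130+102+42+63=337, FN=45+37+42+35=159 → 1002/1498 = 0.6689
  rain: TP=563, FP=135+37+29+58=259, FN=94+102+138+140=474 → 1126/1859 = 0.6057
  snow: TP=293, FP=143+42+138+70=393, FN=36+42+29+36=143 → 586/1122 = 0.5223
  fog: TP=653, FP=114+35+140+36=325, FN=63+63+58+70=254 → 1306/1885 = 0.6928
Lowest is class 'clear' with F1 score = 0.508.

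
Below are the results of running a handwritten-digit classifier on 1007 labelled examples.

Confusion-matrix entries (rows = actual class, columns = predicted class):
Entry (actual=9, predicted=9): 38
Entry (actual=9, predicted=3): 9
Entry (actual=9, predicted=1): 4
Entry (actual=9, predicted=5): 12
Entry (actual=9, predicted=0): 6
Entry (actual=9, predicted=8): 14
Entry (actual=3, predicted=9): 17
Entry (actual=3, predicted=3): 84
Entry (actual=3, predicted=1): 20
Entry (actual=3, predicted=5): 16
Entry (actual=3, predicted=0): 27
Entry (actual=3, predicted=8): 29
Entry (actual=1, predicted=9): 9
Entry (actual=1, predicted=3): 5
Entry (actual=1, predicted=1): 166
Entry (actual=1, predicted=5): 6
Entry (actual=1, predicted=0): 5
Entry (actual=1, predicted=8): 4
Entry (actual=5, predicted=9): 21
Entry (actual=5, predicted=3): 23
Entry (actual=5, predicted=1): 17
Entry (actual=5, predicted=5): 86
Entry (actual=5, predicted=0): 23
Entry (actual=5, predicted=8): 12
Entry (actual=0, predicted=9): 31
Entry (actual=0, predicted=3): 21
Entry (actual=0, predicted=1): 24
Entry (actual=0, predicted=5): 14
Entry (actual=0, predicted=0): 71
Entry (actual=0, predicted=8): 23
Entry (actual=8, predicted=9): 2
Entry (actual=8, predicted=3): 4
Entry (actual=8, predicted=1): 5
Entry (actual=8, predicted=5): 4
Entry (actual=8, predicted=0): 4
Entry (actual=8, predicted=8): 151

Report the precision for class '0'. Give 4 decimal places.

Take TP from the diagonal, FP from the rest of the '0' prediction marginal, FN from the rest of the '0' actual marginal.
precision = TP/(TP+FP).
0: TP=71, FP=6+27+5+23+4=65 → 71/136 = 0.52206

0.5221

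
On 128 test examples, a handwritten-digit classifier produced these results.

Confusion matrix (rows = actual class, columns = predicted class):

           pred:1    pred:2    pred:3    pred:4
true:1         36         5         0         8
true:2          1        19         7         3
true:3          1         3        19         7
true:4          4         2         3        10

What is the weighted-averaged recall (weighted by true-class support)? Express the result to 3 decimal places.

0.656

Per-class recall (TP/(TP+FN)):
  1: TP=36, FN=5+0+8=13 → 36/49 = 0.7347
  2: TP=19, FN=1+7+3=11 → 19/30 = 0.6333
  3: TP=19, FN=1+3+7=11 → 19/30 = 0.6333
  4: TP=10, FN=4+2+3=9 → 10/19 = 0.5263
Weighted-recall = Σ (supportᵢ/N)·recallᵢ with N=128: (49/128)·0.7347 + (30/128)·0.6333 + (30/128)·0.6333 + (19/128)·0.5263 = 0.656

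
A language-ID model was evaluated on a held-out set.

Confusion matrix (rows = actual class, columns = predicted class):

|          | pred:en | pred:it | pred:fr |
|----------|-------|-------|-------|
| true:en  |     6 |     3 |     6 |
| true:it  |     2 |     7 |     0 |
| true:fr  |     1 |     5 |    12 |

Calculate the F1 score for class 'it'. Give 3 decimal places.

0.583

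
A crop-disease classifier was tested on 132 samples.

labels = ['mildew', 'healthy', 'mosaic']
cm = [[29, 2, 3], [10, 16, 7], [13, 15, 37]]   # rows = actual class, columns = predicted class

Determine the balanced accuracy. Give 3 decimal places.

0.636

Balanced accuracy = mean of per-class recall.
  mildew: recall = 29/34 = 0.8529
  healthy: recall = 16/33 = 0.4848
  mosaic: recall = 37/65 = 0.5692
Mean = (0.8529 + 0.4848 + 0.5692) / 3 = 0.636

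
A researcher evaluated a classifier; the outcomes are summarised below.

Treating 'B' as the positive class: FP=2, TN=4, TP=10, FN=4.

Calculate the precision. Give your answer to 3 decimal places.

0.833

Precision = TP/(TP+FP) = 10/(10+2) = 10/12 = 0.833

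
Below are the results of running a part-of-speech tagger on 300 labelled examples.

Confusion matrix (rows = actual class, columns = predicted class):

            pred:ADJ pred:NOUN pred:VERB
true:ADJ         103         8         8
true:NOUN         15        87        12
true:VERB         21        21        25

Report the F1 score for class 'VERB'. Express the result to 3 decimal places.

0.446

F1 score = 2·TP/(2·TP+FP+FN).
VERB: TP=25, FP=8+12=20, FN=21+21=42 → 50/112 = 0.4464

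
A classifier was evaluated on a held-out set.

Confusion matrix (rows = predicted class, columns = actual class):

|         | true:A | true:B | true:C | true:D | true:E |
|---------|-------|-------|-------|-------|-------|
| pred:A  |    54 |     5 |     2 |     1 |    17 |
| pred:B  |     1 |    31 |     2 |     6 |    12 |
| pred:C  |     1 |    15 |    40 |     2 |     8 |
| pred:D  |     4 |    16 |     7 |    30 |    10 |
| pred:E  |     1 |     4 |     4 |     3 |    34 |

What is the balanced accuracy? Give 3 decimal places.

Balanced accuracy = mean of per-class recall.
  A: recall = 54/61 = 0.8852
  B: recall = 31/71 = 0.4366
  C: recall = 40/55 = 0.7273
  D: recall = 30/42 = 0.7143
  E: recall = 34/81 = 0.4198
Mean = (0.8852 + 0.4366 + 0.7273 + 0.7143 + 0.4198) / 5 = 0.637

0.637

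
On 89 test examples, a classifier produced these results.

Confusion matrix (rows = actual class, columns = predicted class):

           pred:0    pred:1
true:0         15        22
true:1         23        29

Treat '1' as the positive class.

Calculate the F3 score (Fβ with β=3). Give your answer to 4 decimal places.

Fβ = (1+β²)·TP / ((1+β²)·TP + β²·FN + FP), with β²=9
= 10·29 / (10·29 + 9·23 + 22) = 0.5588

0.5588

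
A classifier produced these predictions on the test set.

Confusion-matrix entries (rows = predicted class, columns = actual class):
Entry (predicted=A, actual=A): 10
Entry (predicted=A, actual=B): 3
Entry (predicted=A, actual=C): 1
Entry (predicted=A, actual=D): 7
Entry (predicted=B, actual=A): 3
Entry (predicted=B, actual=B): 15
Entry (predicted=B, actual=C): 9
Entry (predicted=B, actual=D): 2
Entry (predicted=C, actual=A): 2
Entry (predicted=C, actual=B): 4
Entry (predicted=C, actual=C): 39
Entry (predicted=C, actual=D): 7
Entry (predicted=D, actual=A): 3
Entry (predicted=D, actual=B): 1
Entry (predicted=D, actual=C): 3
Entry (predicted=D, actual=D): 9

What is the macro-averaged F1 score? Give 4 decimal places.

0.5697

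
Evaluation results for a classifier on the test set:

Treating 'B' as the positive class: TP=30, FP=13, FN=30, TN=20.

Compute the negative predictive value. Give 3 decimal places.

0.400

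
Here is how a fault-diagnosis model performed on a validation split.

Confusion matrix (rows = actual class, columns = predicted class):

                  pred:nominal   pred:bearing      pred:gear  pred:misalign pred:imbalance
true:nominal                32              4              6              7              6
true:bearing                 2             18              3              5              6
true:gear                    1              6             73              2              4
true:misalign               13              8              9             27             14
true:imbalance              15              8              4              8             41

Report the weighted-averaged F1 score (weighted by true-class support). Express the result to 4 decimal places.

Per-class F1 score (2·TP/(2·TP+FP+FN)):
  nominal: TP=32, FP=2+1+13+15=31, FN=4+6+7+6=23 → 64/118 = 0.54237
  bearing: TP=18, FP=4+6+8+8=26, FN=2+3+5+6=16 → 36/78 = 0.46154
  gear: TP=73, FP=6+3+9+4=22, FN=1+6+2+4=13 → 146/181 = 0.80663
  misalign: TP=27, FP=7+5+2+8=22, FN=13+8+9+14=44 → 54/120 = 0.45000
  imbalance: TP=41, FP=6+6+4+14=30, FN=15+8+4+8=35 → 82/147 = 0.55782
Weighted-F1 score = Σ (supportᵢ/N)·F1 scoreᵢ with N=322: (55/322)·0.54237 + (34/322)·0.46154 + (86/322)·0.80663 + (71/322)·0.45000 + (76/322)·0.55782 = 0.5877

0.5877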